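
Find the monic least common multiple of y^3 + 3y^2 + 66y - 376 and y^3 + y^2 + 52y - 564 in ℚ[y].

y^4 - 3y^3 + 48y^2 - 772y + 2256

Euclidean algorithm in ℚ[y]:
  y^3 + 3y^2 + 66y - 376 = (y^3 + y^2 + 52y - 564) + (2y^2 + 14y + 188)
  y^3 + y^2 + 52y - 564 = ((1/2)y - 3)(2y^2 + 14y + 188) + (0)
Last nonzero remainder: 2y^2 + 14y + 188. Dividing through by 2 gives the monic gcd y^2 + 7y + 94.
Then lcm(f, g) = f·g / gcd(f, g); expanding and making the result monic gives the answer.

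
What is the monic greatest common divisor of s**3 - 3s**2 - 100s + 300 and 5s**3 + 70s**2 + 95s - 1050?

s**2 + 7s - 30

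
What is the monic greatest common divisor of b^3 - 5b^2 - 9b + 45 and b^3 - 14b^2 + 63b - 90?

b^2 - 8b + 15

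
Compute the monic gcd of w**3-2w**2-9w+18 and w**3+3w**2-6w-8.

Repeated division with remainder:
  w**3-2w**2-9w+18 = (w**3+3w**2-6w-8) + (-5w**2-3w+26)
  w**3+3w**2-6w-8 = (-(1/5)w-12/25)(-5w**2-3w+26) + (-(56/25)w+112/25)
  -5w**2-3w+26 = ((125/56)w+325/56)(-(56/25)w+112/25) + (0)
Last nonzero remainder: -(56/25)w+112/25. Dividing through by -56/25 gives the monic gcd w-2.

w-2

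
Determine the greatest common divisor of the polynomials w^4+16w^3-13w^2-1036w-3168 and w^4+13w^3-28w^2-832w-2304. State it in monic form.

Euclidean algorithm in ℚ[w]:
  w^4+16w^3-13w^2-1036w-3168 = (w^4+13w^3-28w^2-832w-2304) + (3w^3+15w^2-204w-864)
  w^4+13w^3-28w^2-832w-2304 = ((1/3)w+8/3)(3w^3+15w^2-204w-864) + (0)
Last nonzero remainder: 3w^3+15w^2-204w-864. Dividing through by 3 gives the monic gcd w^3+5w^2-68w-288.

w^3+5w^2-68w-288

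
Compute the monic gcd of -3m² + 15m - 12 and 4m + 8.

1

Euclidean algorithm in ℚ[m]:
  -3m² + 15m - 12 = (-(3/4)m + 21/4)(4m + 8) + (-54)
  4m + 8 = (-(2/27)m - 4/27)(-54) + (0)
The last nonzero remainder is the constant -54, so the polynomials are coprime and gcd = 1.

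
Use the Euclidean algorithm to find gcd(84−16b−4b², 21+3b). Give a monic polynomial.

Euclidean algorithm in ℚ[b]:
  −4b²−16b+84 = (−(4/3)b+4)(3b+21) + (0)
Last nonzero remainder: 3b+21. Dividing through by 3 gives the monic gcd b+7.

7+b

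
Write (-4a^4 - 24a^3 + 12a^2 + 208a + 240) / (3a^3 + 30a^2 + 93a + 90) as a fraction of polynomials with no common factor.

Euclidean algorithm in ℚ[a]:
  -4a^4 - 24a^3 + 12a^2 + 208a + 240 = (-(4/3)a + 16/3)(3a^3 + 30a^2 + 93a + 90) + (-24a^2 - 168a - 240)
  3a^3 + 30a^2 + 93a + 90 = (-(1/8)a - 3/8)(-24a^2 - 168a - 240) + (0)
Last nonzero remainder: -24a^2 - 168a - 240. Dividing through by -24 gives the monic gcd a^2 + 7a + 10.
Cancel a^2 + 7a + 10 from numerator and denominator to get the reduced form.

(-4a^2 + 4a + 24)/(3a + 9)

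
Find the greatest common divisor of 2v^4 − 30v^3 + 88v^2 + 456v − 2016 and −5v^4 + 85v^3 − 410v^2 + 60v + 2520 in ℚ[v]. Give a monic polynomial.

v^3 − 19v^2 + 120v − 252

Repeated division with remainder:
  2v^4 − 30v^3 + 88v^2 + 456v − 2016 = (−2/5)(−5v^4 + 85v^3 − 410v^2 + 60v + 2520) + (4v^3 − 76v^2 + 480v − 1008)
  −5v^4 + 85v^3 − 410v^2 + 60v + 2520 = (−(5/4)v − 5/2)(4v^3 − 76v^2 + 480v − 1008) + (0)
Last nonzero remainder: 4v^3 − 76v^2 + 480v − 1008. Dividing through by 4 gives the monic gcd v^3 − 19v^2 + 120v − 252.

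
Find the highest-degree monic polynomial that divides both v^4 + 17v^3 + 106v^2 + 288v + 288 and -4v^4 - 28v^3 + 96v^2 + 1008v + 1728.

Euclidean algorithm in ℚ[v]:
  v^4 + 17v^3 + 106v^2 + 288v + 288 = (-1/4)(-4v^4 - 28v^3 + 96v^2 + 1008v + 1728) + (10v^3 + 130v^2 + 540v + 720)
  -4v^4 - 28v^3 + 96v^2 + 1008v + 1728 = (-(2/5)v + 12/5)(10v^3 + 130v^2 + 540v + 720) + (0)
Last nonzero remainder: 10v^3 + 130v^2 + 540v + 720. Dividing through by 10 gives the monic gcd v^3 + 13v^2 + 54v + 72.

v^3 + 13v^2 + 54v + 72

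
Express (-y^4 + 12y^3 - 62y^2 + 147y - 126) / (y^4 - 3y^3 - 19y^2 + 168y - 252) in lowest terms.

(-y + 3)/(y + 6)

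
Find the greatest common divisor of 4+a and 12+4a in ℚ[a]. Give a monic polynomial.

1

Repeated division with remainder:
  a+4 = (1/4)(4a+12) + (1)
  4a+12 = (4a+12)(1) + (0)
The last nonzero remainder is the constant 1, so the polynomials are coprime and gcd = 1.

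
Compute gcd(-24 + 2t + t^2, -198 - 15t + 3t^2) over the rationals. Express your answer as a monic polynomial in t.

6 + t

Apply the Euclidean algorithm:
  t^2 + 2t - 24 = (1/3)(3t^2 - 15t - 198) + (7t + 42)
  3t^2 - 15t - 198 = ((3/7)t - 33/7)(7t + 42) + (0)
Last nonzero remainder: 7t + 42. Dividing through by 7 gives the monic gcd t + 6.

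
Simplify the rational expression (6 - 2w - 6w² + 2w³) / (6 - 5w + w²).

Apply the Euclidean algorithm:
  2w³ - 6w² - 2w + 6 = (2w + 4)(w² - 5w + 6) + (6w - 18)
  w² - 5w + 6 = ((1/6)w - 1/3)(6w - 18) + (0)
Last nonzero remainder: 6w - 18. Dividing through by 6 gives the monic gcd w - 3.
Cancel w - 3 from numerator and denominator to get the reduced form.

(-2 + 2w²)/(-2 + w)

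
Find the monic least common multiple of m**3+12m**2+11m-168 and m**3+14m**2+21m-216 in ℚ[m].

m**4+21m**3+119m**2-69m-1512

Repeated division with remainder:
  m**3+12m**2+11m-168 = (m**3+14m**2+21m-216) + (-2m**2-10m+48)
  m**3+14m**2+21m-216 = (-(1/2)m-9/2)(-2m**2-10m+48) + (0)
Last nonzero remainder: -2m**2-10m+48. Dividing through by -2 gives the monic gcd m**2+5m-24.
Then lcm(f, g) = f·g / gcd(f, g); expanding and making the result monic gives the answer.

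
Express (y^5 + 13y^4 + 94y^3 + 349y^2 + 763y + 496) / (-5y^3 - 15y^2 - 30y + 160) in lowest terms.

(-y^3 - 8y^2 - 38y - 31)/(5y - 10)

Repeated division with remainder:
  y^5 + 13y^4 + 94y^3 + 349y^2 + 763y + 496 = (-(1/5)y^2 - 2y - 58/5)(-5y^3 - 15y^2 - 30y + 160) + (147y^2 + 735y + 2352)
  -5y^3 - 15y^2 - 30y + 160 = (-(5/147)y + 10/147)(147y^2 + 735y + 2352) + (0)
Last nonzero remainder: 147y^2 + 735y + 2352. Dividing through by 147 gives the monic gcd y^2 + 5y + 16.
Cancel y^2 + 5y + 16 from numerator and denominator to get the reduced form.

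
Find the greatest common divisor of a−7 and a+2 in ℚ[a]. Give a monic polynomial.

Apply the Euclidean algorithm:
  a−7 = (a+2) + (−9)
  a+2 = (−(1/9)a−2/9)(−9) + (0)
The last nonzero remainder is the constant −9, so the polynomials are coprime and gcd = 1.

1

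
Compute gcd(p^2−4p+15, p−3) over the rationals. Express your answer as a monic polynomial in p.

Repeated division with remainder:
  p^2−4p+15 = (p−1)(p−3) + (12)
  p−3 = ((1/12)p−1/4)(12) + (0)
The last nonzero remainder is the constant 12, so the polynomials are coprime and gcd = 1.

1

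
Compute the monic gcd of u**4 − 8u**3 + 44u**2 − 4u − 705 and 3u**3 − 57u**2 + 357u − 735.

Euclidean algorithm in ℚ[u]:
  u**4 − 8u**3 + 44u**2 − 4u − 705 = ((1/3)u + 11/3)(3u**3 − 57u**2 + 357u − 735) + (134u**2 − 1068u + 1990)
  3u**3 − 57u**2 + 357u − 735 = ((3/134)u − 2217/8978)(134u**2 − 1068u + 1990) + ((218700/4489)u − 1093500/4489)
  134u**2 − 1068u + 1990 = ((300763/109350)u − 893311/109350)((218700/4489)u − 1093500/4489) + (0)
Last nonzero remainder: (218700/4489)u − 1093500/4489. Dividing through by 218700/4489 gives the monic gcd u − 5.

u − 5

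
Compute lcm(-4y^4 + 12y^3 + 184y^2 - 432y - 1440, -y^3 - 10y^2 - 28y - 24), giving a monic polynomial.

By polynomial division,
  -4y^4 + 12y^3 + 184y^2 - 432y - 1440 = (4y - 52)(-y^3 - 10y^2 - 28y - 24) + (-224y^2 - 1792y - 2688)
  -y^3 - 10y^2 - 28y - 24 = ((1/224)y + 1/112)(-224y^2 - 1792y - 2688) + (0)
Last nonzero remainder: -224y^2 - 1792y - 2688. Dividing through by -224 gives the monic gcd y^2 + 8y + 12.
Then lcm(f, g) = f·g / gcd(f, g); expanding and making the result monic gives the answer.

y^5 - y^4 - 52y^3 + 16y^2 + 576y + 720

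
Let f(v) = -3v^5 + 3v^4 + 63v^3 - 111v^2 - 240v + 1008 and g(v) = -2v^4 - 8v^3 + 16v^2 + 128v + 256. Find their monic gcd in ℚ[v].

Repeated division with remainder:
  -3v^5 + 3v^4 + 63v^3 - 111v^2 - 240v + 1008 = ((3/2)v - 15/2)(-2v^4 - 8v^3 + 16v^2 + 128v + 256) + (-21v^3 - 183v^2 + 336v + 2928)
  -2v^4 - 8v^3 + 16v^2 + 128v + 256 = ((2/21)v - 22/49)(-21v^3 - 183v^2 + 336v + 2928) + (-(4810/49)v^2 + 76960/49)
  -21v^3 - 183v^2 + 336v + 2928 = ((1029/4810)v + 8967/4810)(-(4810/49)v^2 + 76960/49) + (0)
Last nonzero remainder: -(4810/49)v^2 + 76960/49. Dividing through by -4810/49 gives the monic gcd v^2 - 16.

v^2 - 16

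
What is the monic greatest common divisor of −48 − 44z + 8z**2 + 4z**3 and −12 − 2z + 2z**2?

−3 + z

Repeated division with remainder:
  4z**3 + 8z**2 − 44z − 48 = (2z + 6)(2z**2 − 2z − 12) + (−8z + 24)
  2z**2 − 2z − 12 = (−(1/4)z − 1/2)(−8z + 24) + (0)
Last nonzero remainder: −8z + 24. Dividing through by −8 gives the monic gcd z − 3.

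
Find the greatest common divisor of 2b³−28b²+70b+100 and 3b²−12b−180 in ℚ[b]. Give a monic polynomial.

Apply the Euclidean algorithm:
  2b³−28b²+70b+100 = ((2/3)b−20/3)(3b²−12b−180) + (110b−1100)
  3b²−12b−180 = ((3/110)b+9/55)(110b−1100) + (0)
Last nonzero remainder: 110b−1100. Dividing through by 110 gives the monic gcd b−10.

b−10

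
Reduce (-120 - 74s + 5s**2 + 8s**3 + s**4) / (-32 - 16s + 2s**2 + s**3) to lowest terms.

Repeated division with remainder:
  s**4 + 8s**3 + 5s**2 - 74s - 120 = (s + 6)(s**3 + 2s**2 - 16s - 32) + (9s**2 + 54s + 72)
  s**3 + 2s**2 - 16s - 32 = ((1/9)s - 4/9)(9s**2 + 54s + 72) + (0)
Last nonzero remainder: 9s**2 + 54s + 72. Dividing through by 9 gives the monic gcd s**2 + 6s + 8.
Cancel s**2 + 6s + 8 from numerator and denominator to get the reduced form.

(-15 + 2s + s**2)/(-4 + s)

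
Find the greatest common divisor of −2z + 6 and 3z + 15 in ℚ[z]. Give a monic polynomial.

Apply the Euclidean algorithm:
  −2z + 6 = (−2/3)(3z + 15) + (16)
  3z + 15 = ((3/16)z + 15/16)(16) + (0)
The last nonzero remainder is the constant 16, so the polynomials are coprime and gcd = 1.

1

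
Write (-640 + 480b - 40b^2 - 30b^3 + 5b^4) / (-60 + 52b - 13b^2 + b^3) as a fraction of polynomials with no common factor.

(320 - 80b - 20b^2 + 5b^3)/(30 - 11b + b^2)

Repeated division with remainder:
  5b^4 - 30b^3 - 40b^2 + 480b - 640 = (5b + 35)(b^3 - 13b^2 + 52b - 60) + (155b^2 - 1040b + 1460)
  b^3 - 13b^2 + 52b - 60 = ((1/155)b - 39/961)(155b^2 - 1040b + 1460) + ((360/961)b - 720/961)
  155b^2 - 1040b + 1460 = ((29791/72)b - 70153/36)((360/961)b - 720/961) + (0)
Last nonzero remainder: (360/961)b - 720/961. Dividing through by 360/961 gives the monic gcd b - 2.
Cancel b - 2 from numerator and denominator to get the reduced form.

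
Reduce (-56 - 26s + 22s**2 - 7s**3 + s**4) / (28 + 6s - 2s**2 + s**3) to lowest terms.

(-4 - 3s + s**2)/(2 + s)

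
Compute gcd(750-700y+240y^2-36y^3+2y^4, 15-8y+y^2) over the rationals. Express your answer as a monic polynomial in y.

15-8y+y^2

By polynomial division,
  2y^4-36y^3+240y^2-700y+750 = (2y^2-20y+50)(y^2-8y+15) + (0)
The last nonzero remainder y^2-8y+15 is already monic.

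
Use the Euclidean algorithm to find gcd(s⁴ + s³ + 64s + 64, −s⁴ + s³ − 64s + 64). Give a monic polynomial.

Repeated division with remainder:
  s⁴ + s³ + 64s + 64 = (−1)(−s⁴ + s³ − 64s + 64) + (2s³ + 128)
  −s⁴ + s³ − 64s + 64 = (−(1/2)s + 1/2)(2s³ + 128) + (0)
Last nonzero remainder: 2s³ + 128. Dividing through by 2 gives the monic gcd s³ + 64.

s³ + 64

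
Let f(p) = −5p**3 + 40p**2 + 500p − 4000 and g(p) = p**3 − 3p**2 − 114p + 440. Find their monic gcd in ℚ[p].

p − 10

Repeated division with remainder:
  −5p**3 + 40p**2 + 500p − 4000 = (−5)(p**3 − 3p**2 − 114p + 440) + (25p**2 − 70p − 1800)
  p**3 − 3p**2 − 114p + 440 = ((1/25)p − 1/125)(25p**2 − 70p − 1800) + (−(1064/25)p + 2128/5)
  25p**2 − 70p − 1800 = (−(625/1064)p − 1125/266)(−(1064/25)p + 2128/5) + (0)
Last nonzero remainder: −(1064/25)p + 2128/5. Dividing through by −1064/25 gives the monic gcd p − 10.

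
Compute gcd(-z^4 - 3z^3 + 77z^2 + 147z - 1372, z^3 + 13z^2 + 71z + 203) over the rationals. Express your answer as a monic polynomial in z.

z + 7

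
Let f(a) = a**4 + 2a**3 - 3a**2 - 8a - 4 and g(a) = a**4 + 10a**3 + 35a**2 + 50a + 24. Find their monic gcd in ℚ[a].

a**2 + 3a + 2

Repeated division with remainder:
  a**4 + 2a**3 - 3a**2 - 8a - 4 = (a**4 + 10a**3 + 35a**2 + 50a + 24) + (-8a**3 - 38a**2 - 58a - 28)
  a**4 + 10a**3 + 35a**2 + 50a + 24 = (-(1/8)a - 21/32)(-8a**3 - 38a**2 - 58a - 28) + ((45/16)a**2 + (135/16)a + 45/8)
  -8a**3 - 38a**2 - 58a - 28 = (-(128/45)a - 224/45)((45/16)a**2 + (135/16)a + 45/8) + (0)
Last nonzero remainder: (45/16)a**2 + (135/16)a + 45/8. Dividing through by 45/16 gives the monic gcd a**2 + 3a + 2.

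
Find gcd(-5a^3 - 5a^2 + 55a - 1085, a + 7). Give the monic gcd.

Repeated division with remainder:
  -5a^3 - 5a^2 + 55a - 1085 = (-5a^2 + 30a - 155)(a + 7) + (0)
The last nonzero remainder a + 7 is already monic.

a + 7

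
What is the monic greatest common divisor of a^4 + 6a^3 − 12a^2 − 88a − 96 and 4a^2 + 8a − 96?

Apply the Euclidean algorithm:
  a^4 + 6a^3 − 12a^2 − 88a − 96 = ((1/4)a^2 + a + 1)(4a^2 + 8a − 96) + (0)
Last nonzero remainder: 4a^2 + 8a − 96. Dividing through by 4 gives the monic gcd a^2 + 2a − 24.

a^2 + 2a − 24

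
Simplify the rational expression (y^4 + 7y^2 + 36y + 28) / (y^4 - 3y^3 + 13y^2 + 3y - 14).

(y + 2)/(y - 1)

By polynomial division,
  y^4 + 7y^2 + 36y + 28 = (y^4 - 3y^3 + 13y^2 + 3y - 14) + (3y^3 - 6y^2 + 33y + 42)
  y^4 - 3y^3 + 13y^2 + 3y - 14 = ((1/3)y - 1/3)(3y^3 - 6y^2 + 33y + 42) + (0)
Last nonzero remainder: 3y^3 - 6y^2 + 33y + 42. Dividing through by 3 gives the monic gcd y^3 - 2y^2 + 11y + 14.
Cancel y^3 - 2y^2 + 11y + 14 from numerator and denominator to get the reduced form.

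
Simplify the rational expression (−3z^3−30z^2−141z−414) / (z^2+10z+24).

By polynomial division,
  −3z^3−30z^2−141z−414 = (−3z)(z^2+10z+24) + (−69z−414)
  z^2+10z+24 = (−(1/69)z−4/69)(−69z−414) + (0)
Last nonzero remainder: −69z−414. Dividing through by −69 gives the monic gcd z+6.
Cancel z+6 from numerator and denominator to get the reduced form.

(−3z^2−12z−69)/(z+4)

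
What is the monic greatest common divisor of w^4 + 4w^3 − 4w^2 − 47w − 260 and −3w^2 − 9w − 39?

Apply the Euclidean algorithm:
  w^4 + 4w^3 − 4w^2 − 47w − 260 = (−(1/3)w^2 − (1/3)w + 20/3)(−3w^2 − 9w − 39) + (0)
Last nonzero remainder: −3w^2 − 9w − 39. Dividing through by −3 gives the monic gcd w^2 + 3w + 13.

w^2 + 3w + 13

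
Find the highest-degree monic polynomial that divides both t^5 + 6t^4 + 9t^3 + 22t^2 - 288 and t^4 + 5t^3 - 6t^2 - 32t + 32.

t^3 + 6t^2 - 32

By polynomial division,
  t^5 + 6t^4 + 9t^3 + 22t^2 - 288 = (t + 1)(t^4 + 5t^3 - 6t^2 - 32t + 32) + (10t^3 + 60t^2 - 320)
  t^4 + 5t^3 - 6t^2 - 32t + 32 = ((1/10)t - 1/10)(10t^3 + 60t^2 - 320) + (0)
Last nonzero remainder: 10t^3 + 60t^2 - 320. Dividing through by 10 gives the monic gcd t^3 + 6t^2 - 32.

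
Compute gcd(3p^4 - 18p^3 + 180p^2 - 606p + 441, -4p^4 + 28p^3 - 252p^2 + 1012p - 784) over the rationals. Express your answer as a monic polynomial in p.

Repeated division with remainder:
  3p^4 - 18p^3 + 180p^2 - 606p + 441 = (-3/4)(-4p^4 + 28p^3 - 252p^2 + 1012p - 784) + (3p^3 - 9p^2 + 153p - 147)
  -4p^4 + 28p^3 - 252p^2 + 1012p - 784 = (-(4/3)p + 16/3)(3p^3 - 9p^2 + 153p - 147) + (0)
Last nonzero remainder: 3p^3 - 9p^2 + 153p - 147. Dividing through by 3 gives the monic gcd p^3 - 3p^2 + 51p - 49.

p^3 - 3p^2 + 51p - 49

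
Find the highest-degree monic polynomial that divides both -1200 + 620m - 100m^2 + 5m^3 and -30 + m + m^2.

1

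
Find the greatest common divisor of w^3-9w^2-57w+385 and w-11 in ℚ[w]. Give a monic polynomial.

By polynomial division,
  w^3-9w^2-57w+385 = (w^2+2w-35)(w-11) + (0)
The last nonzero remainder w-11 is already monic.

w-11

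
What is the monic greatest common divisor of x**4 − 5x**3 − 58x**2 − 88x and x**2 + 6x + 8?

x**2 + 6x + 8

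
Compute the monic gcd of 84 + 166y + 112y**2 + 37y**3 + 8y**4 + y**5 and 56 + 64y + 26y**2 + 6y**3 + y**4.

28 + 18y + 4y**2 + y**3

Euclidean algorithm in ℚ[y]:
  y**5 + 8y**4 + 37y**3 + 112y**2 + 166y + 84 = (y + 2)(y**4 + 6y**3 + 26y**2 + 64y + 56) + (−y**3 − 4y**2 − 18y − 28)
  y**4 + 6y**3 + 26y**2 + 64y + 56 = (−y − 2)(−y**3 − 4y**2 − 18y − 28) + (0)
Last nonzero remainder: −y**3 − 4y**2 − 18y − 28. Dividing through by −1 gives the monic gcd y**3 + 4y**2 + 18y + 28.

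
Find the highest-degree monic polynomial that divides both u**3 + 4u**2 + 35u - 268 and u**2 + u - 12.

Apply the Euclidean algorithm:
  u**3 + 4u**2 + 35u - 268 = (u + 3)(u**2 + u - 12) + (44u - 232)
  u**2 + u - 12 = ((1/44)u + 69/484)(44u - 232) + (2550/121)
  44u - 232 = ((2662/1275)u - 14036/1275)(2550/121) + (0)
The last nonzero remainder is the constant 2550/121, so the polynomials are coprime and gcd = 1.

1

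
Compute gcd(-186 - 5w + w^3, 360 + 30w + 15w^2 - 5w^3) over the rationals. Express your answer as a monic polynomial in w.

-6 + w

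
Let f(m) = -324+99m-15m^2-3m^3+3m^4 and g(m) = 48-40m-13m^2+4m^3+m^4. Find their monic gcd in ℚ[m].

-12+m+m^2

Euclidean algorithm in ℚ[m]:
  3m^4-3m^3-15m^2+99m-324 = (3)(m^4+4m^3-13m^2-40m+48) + (-15m^3+24m^2+219m-468)
  m^4+4m^3-13m^2-40m+48 = (-(1/15)m-28/75)(-15m^3+24m^2+219m-468) + ((264/25)m^2+(264/25)m-3168/25)
  -15m^3+24m^2+219m-468 = (-(125/88)m+325/88)((264/25)m^2+(264/25)m-3168/25) + (0)
Last nonzero remainder: (264/25)m^2+(264/25)m-3168/25. Dividing through by 264/25 gives the monic gcd m^2+m-12.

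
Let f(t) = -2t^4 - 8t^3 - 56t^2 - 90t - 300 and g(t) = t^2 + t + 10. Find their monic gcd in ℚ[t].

t^2 + t + 10

Apply the Euclidean algorithm:
  -2t^4 - 8t^3 - 56t^2 - 90t - 300 = (-2t^2 - 6t - 30)(t^2 + t + 10) + (0)
The last nonzero remainder t^2 + t + 10 is already monic.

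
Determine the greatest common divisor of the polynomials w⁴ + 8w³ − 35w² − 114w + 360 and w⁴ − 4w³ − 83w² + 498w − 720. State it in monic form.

Euclidean algorithm in ℚ[w]:
  w⁴ + 8w³ − 35w² − 114w + 360 = (w⁴ − 4w³ − 83w² + 498w − 720) + (12w³ + 48w² − 612w + 1080)
  w⁴ − 4w³ − 83w² + 498w − 720 = ((1/12)w − 2/3)(12w³ + 48w² − 612w + 1080) + (0)
Last nonzero remainder: 12w³ + 48w² − 612w + 1080. Dividing through by 12 gives the monic gcd w³ + 4w² − 51w + 90.

w³ + 4w² − 51w + 90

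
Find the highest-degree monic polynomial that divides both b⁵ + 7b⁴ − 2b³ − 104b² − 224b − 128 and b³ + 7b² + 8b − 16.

b² + 8b + 16

Euclidean algorithm in ℚ[b]:
  b⁵ + 7b⁴ − 2b³ − 104b² − 224b − 128 = (b² − 10)(b³ + 7b² + 8b − 16) + (−18b² − 144b − 288)
  b³ + 7b² + 8b − 16 = (−(1/18)b + 1/18)(−18b² − 144b − 288) + (0)
Last nonzero remainder: −18b² − 144b − 288. Dividing through by −18 gives the monic gcd b² + 8b + 16.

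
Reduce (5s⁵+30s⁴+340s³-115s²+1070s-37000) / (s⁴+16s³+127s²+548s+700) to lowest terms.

(5s³-5s²+125s-740)/(s²+9s+14)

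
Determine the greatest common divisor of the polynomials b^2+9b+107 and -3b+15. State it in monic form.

Apply the Euclidean algorithm:
  b^2+9b+107 = (-(1/3)b-14/3)(-3b+15) + (177)
  -3b+15 = (-(1/59)b+5/59)(177) + (0)
The last nonzero remainder is the constant 177, so the polynomials are coprime and gcd = 1.

1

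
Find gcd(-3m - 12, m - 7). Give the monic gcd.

1

By polynomial division,
  -3m - 12 = (-3)(m - 7) + (-33)
  m - 7 = (-(1/33)m + 7/33)(-33) + (0)
The last nonzero remainder is the constant -33, so the polynomials are coprime and gcd = 1.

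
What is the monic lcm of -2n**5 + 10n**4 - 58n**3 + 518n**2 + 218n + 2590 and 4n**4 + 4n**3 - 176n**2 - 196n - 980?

Repeated division with remainder:
  -2n**5 + 10n**4 - 58n**3 + 518n**2 + 218n + 2590 = (-(1/2)n + 3)(4n**4 + 4n**3 - 176n**2 - 196n - 980) + (-158n**3 + 948n**2 + 316n + 5530)
  4n**4 + 4n**3 - 176n**2 - 196n - 980 = (-(2/79)n - 14/79)(-158n**3 + 948n**2 + 316n + 5530) + (0)
Last nonzero remainder: -158n**3 + 948n**2 + 316n + 5530. Dividing through by -158 gives the monic gcd n**3 - 6n**2 - 2n - 35.
Then lcm(f, g) = f·g / gcd(f, g); expanding and making the result monic gives the answer.

n**6 + 2n**5 - 6n**4 - 56n**3 - 1922n**2 - 2058n - 9065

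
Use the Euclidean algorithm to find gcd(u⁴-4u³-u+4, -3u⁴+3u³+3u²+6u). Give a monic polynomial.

Euclidean algorithm in ℚ[u]:
  u⁴-4u³-u+4 = (-1/3)(-3u⁴+3u³+3u²+6u) + (-3u³+u²+u+4)
  -3u⁴+3u³+3u²+6u = (u-2/3)(-3u³+u²+u+4) + ((8/3)u²+(8/3)u+8/3)
  -3u³+u²+u+4 = (-(9/8)u+3/2)((8/3)u²+(8/3)u+8/3) + (0)
Last nonzero remainder: (8/3)u²+(8/3)u+8/3. Dividing through by 8/3 gives the monic gcd u²+u+1.

u²+u+1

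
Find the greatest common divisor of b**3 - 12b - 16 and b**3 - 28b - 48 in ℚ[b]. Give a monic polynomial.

Apply the Euclidean algorithm:
  b**3 - 12b - 16 = (b**3 - 28b - 48) + (16b + 32)
  b**3 - 28b - 48 = ((1/16)b**2 - (1/8)b - 3/2)(16b + 32) + (0)
Last nonzero remainder: 16b + 32. Dividing through by 16 gives the monic gcd b + 2.

b + 2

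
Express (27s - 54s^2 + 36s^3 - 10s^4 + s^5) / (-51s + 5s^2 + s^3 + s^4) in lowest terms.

Repeated division with remainder:
  s^5 - 10s^4 + 36s^3 - 54s^2 + 27s = (s - 11)(s^4 + s^3 + 5s^2 - 51s) + (42s^3 + 52s^2 - 534s)
  s^4 + s^3 + 5s^2 - 51s = ((1/42)s - 5/882)(42s^3 + 52s^2 - 534s) + ((7942/441)s^2 - (7942/147)s)
  42s^3 + 52s^2 - 534s = ((9261/3971)s + 39249/3971)((7942/441)s^2 - (7942/147)s) + (0)
Last nonzero remainder: (7942/441)s^2 - (7942/147)s. Dividing through by 7942/441 gives the monic gcd s^2 - 3s.
Cancel s^2 - 3s from numerator and denominator to get the reduced form.

(-9 + 15s - 7s^2 + s^3)/(17 + 4s + s^2)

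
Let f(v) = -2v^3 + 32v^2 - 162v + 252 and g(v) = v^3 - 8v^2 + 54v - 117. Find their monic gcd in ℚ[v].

Apply the Euclidean algorithm:
  -2v^3 + 32v^2 - 162v + 252 = (-2)(v^3 - 8v^2 + 54v - 117) + (16v^2 - 54v + 18)
  v^3 - 8v^2 + 54v - 117 = ((1/16)v - 37/128)(16v^2 - 54v + 18) + ((2385/64)v - 7155/64)
  16v^2 - 54v + 18 = ((1024/2385)v - 128/795)((2385/64)v - 7155/64) + (0)
Last nonzero remainder: (2385/64)v - 7155/64. Dividing through by 2385/64 gives the monic gcd v - 3.

v - 3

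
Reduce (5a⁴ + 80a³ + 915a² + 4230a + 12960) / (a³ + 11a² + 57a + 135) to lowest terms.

(5a² + 50a + 480)/(a + 5)

Euclidean algorithm in ℚ[a]:
  5a⁴ + 80a³ + 915a² + 4230a + 12960 = (5a + 25)(a³ + 11a² + 57a + 135) + (355a² + 2130a + 9585)
  a³ + 11a² + 57a + 135 = ((1/355)a + 1/71)(355a² + 2130a + 9585) + (0)
Last nonzero remainder: 355a² + 2130a + 9585. Dividing through by 355 gives the monic gcd a² + 6a + 27.
Cancel a² + 6a + 27 from numerator and denominator to get the reduced form.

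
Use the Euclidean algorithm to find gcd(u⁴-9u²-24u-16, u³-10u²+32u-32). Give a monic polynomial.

Apply the Euclidean algorithm:
  u⁴-9u²-24u-16 = (u+10)(u³-10u²+32u-32) + (59u²-312u+304)
  u³-10u²+32u-32 = ((1/59)u-278/3481)(59u²-312u+304) + ((6720/3481)u-26880/3481)
  59u²-312u+304 = ((205379/6720)u-66139/1680)((6720/3481)u-26880/3481) + (0)
Last nonzero remainder: (6720/3481)u-26880/3481. Dividing through by 6720/3481 gives the monic gcd u-4.

u-4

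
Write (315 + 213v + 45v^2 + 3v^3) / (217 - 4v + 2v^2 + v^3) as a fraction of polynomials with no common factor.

By polynomial division,
  3v^3 + 45v^2 + 213v + 315 = (3)(v^3 + 2v^2 - 4v + 217) + (39v^2 + 225v - 336)
  v^3 + 2v^2 - 4v + 217 = ((1/39)v - 49/507)(39v^2 + 225v - 336) + ((4455/169)v + 31185/169)
  39v^2 + 225v - 336 = ((2197/1485)v - 2704/1485)((4455/169)v + 31185/169) + (0)
Last nonzero remainder: (4455/169)v + 31185/169. Dividing through by 4455/169 gives the monic gcd v + 7.
Cancel v + 7 from numerator and denominator to get the reduced form.

(45 + 24v + 3v^2)/(31 - 5v + v^2)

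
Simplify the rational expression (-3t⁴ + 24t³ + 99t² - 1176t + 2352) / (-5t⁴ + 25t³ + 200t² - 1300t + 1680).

(3t² - 33t + 84)/(5t² - 40t + 60)

By polynomial division,
  -3t⁴ + 24t³ + 99t² - 1176t + 2352 = (3/5)(-5t⁴ + 25t³ + 200t² - 1300t + 1680) + (9t³ - 21t² - 396t + 1344)
  -5t⁴ + 25t³ + 200t² - 1300t + 1680 = (-(5/9)t + 40/27)(9t³ - 21t² - 396t + 1344) + ((100/9)t² + (100/3)t - 2800/9)
  9t³ - 21t² - 396t + 1344 = ((81/100)t - 108/25)((100/9)t² + (100/3)t - 2800/9) + (0)
Last nonzero remainder: (100/9)t² + (100/3)t - 2800/9. Dividing through by 100/9 gives the monic gcd t² + 3t - 28.
Cancel t² + 3t - 28 from numerator and denominator to get the reduced form.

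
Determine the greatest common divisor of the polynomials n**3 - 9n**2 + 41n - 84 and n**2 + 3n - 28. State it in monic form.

Apply the Euclidean algorithm:
  n**3 - 9n**2 + 41n - 84 = (n - 12)(n**2 + 3n - 28) + (105n - 420)
  n**2 + 3n - 28 = ((1/105)n + 1/15)(105n - 420) + (0)
Last nonzero remainder: 105n - 420. Dividing through by 105 gives the monic gcd n - 4.

n - 4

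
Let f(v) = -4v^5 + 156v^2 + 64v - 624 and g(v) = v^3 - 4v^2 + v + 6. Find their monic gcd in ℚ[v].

v^2 - 5v + 6

Euclidean algorithm in ℚ[v]:
  -4v^5 + 156v^2 + 64v - 624 = (-4v^2 - 16v - 60)(v^3 - 4v^2 + v + 6) + (-44v^2 + 220v - 264)
  v^3 - 4v^2 + v + 6 = (-(1/44)v - 1/44)(-44v^2 + 220v - 264) + (0)
Last nonzero remainder: -44v^2 + 220v - 264. Dividing through by -44 gives the monic gcd v^2 - 5v + 6.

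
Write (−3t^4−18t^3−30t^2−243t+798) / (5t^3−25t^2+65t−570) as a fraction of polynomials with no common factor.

Euclidean algorithm in ℚ[t]:
  −3t^4−18t^3−30t^2−243t+798 = (−(3/5)t−33/5)(5t^3−25t^2+65t−570) + (−156t^2−156t−2964)
  5t^3−25t^2+65t−570 = (−(5/156)t+5/26)(−156t^2−156t−2964) + (0)
Last nonzero remainder: −156t^2−156t−2964. Dividing through by −156 gives the monic gcd t^2+t+19.
Cancel t^2+t+19 from numerator and denominator to get the reduced form.

(−3t^2−15t+42)/(5t−30)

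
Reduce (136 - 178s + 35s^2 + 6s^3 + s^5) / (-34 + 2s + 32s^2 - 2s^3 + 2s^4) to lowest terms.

Repeated division with remainder:
  s^5 + 6s^3 + 35s^2 - 178s + 136 = ((1/2)s + 1/2)(2s^4 - 2s^3 + 32s^2 + 2s - 34) + (-9s^3 + 18s^2 - 162s + 153)
  2s^4 - 2s^3 + 32s^2 + 2s - 34 = (-(2/9)s - 2/9)(-9s^3 + 18s^2 - 162s + 153) + (0)
Last nonzero remainder: -9s^3 + 18s^2 - 162s + 153. Dividing through by -9 gives the monic gcd s^3 - 2s^2 + 18s - 17.
Cancel s^3 - 2s^2 + 18s - 17 from numerator and denominator to get the reduced form.

(-8 + 2s + s^2)/(2 + 2s)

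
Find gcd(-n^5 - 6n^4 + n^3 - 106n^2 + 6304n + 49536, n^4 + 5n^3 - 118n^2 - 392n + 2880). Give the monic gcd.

n^2 - n - 72

Repeated division with remainder:
  -n^5 - 6n^4 + n^3 - 106n^2 + 6304n + 49536 = (-n - 1)(n^4 + 5n^3 - 118n^2 - 392n + 2880) + (-112n^3 - 616n^2 + 8792n + 52416)
  n^4 + 5n^3 - 118n^2 - 392n + 2880 = (-(1/112)n + 1/224)(-112n^3 - 616n^2 + 8792n + 52416) + (-(147/4)n^2 + (147/4)n + 2646)
  -112n^3 - 616n^2 + 8792n + 52416 = ((64/21)n + 416/21)(-(147/4)n^2 + (147/4)n + 2646) + (0)
Last nonzero remainder: -(147/4)n^2 + (147/4)n + 2646. Dividing through by -147/4 gives the monic gcd n^2 - n - 72.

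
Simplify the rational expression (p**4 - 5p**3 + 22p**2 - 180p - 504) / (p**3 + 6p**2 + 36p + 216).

(p**2 - 5p - 14)/(p + 6)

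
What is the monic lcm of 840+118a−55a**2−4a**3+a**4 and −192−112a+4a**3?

Repeated division with remainder:
  a**4−4a**3−55a**2+118a+840 = ((1/4)a−1)(4a**3−112a−192) + (−27a**2+54a+648)
  4a**3−112a−192 = (−(4/27)a−8/27)(−27a**2+54a+648) + (0)
Last nonzero remainder: −27a**2+54a+648. Dividing through by −27 gives the monic gcd a**2−2a−24.
Then lcm(f, g) = f·g / gcd(f, g); expanding and making the result monic gives the answer.

1680+1076a+8a**2−63a**3−2a**4+a**5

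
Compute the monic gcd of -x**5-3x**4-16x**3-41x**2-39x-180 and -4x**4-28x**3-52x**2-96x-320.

x**2-x+5

Euclidean algorithm in ℚ[x]:
  -x**5-3x**4-16x**3-41x**2-39x-180 = ((1/4)x-1)(-4x**4-28x**3-52x**2-96x-320) + (-31x**3-69x**2-55x-500)
  -4x**4-28x**3-52x**2-96x-320 = ((4/31)x+592/961)(-31x**3-69x**2-55x-500) + (-(2304/961)x**2+(2304/961)x-11520/961)
  -31x**3-69x**2-55x-500 = ((29791/2304)x+24025/576)(-(2304/961)x**2+(2304/961)x-11520/961) + (0)
Last nonzero remainder: -(2304/961)x**2+(2304/961)x-11520/961. Dividing through by -2304/961 gives the monic gcd x**2-x+5.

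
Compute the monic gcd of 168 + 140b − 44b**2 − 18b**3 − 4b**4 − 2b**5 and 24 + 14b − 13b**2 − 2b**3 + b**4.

−6 − 5b + 2b**2 + b**3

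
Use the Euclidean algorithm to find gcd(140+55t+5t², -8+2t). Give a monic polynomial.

Apply the Euclidean algorithm:
  5t²+55t+140 = ((5/2)t+75/2)(2t-8) + (440)
  2t-8 = ((1/220)t-1/55)(440) + (0)
The last nonzero remainder is the constant 440, so the polynomials are coprime and gcd = 1.

1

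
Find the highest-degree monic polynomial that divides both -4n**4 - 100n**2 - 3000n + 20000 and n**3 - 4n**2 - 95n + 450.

n**2 + 5n - 50

Repeated division with remainder:
  -4n**4 - 100n**2 - 3000n + 20000 = (-4n - 16)(n**3 - 4n**2 - 95n + 450) + (-544n**2 - 2720n + 27200)
  n**3 - 4n**2 - 95n + 450 = (-(1/544)n + 9/544)(-544n**2 - 2720n + 27200) + (0)
Last nonzero remainder: -544n**2 - 2720n + 27200. Dividing through by -544 gives the monic gcd n**2 + 5n - 50.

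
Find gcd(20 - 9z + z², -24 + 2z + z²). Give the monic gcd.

-4 + z

Repeated division with remainder:
  z² - 9z + 20 = (z² + 2z - 24) + (-11z + 44)
  z² + 2z - 24 = (-(1/11)z - 6/11)(-11z + 44) + (0)
Last nonzero remainder: -11z + 44. Dividing through by -11 gives the monic gcd z - 4.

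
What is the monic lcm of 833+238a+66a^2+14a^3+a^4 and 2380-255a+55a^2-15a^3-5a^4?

-3332-119a-26a^2+10a^3+10a^4+a^5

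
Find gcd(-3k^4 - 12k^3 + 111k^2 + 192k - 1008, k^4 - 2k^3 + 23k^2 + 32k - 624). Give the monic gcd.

k^2 - 16

Apply the Euclidean algorithm:
  -3k^4 - 12k^3 + 111k^2 + 192k - 1008 = (-3)(k^4 - 2k^3 + 23k^2 + 32k - 624) + (-18k^3 + 180k^2 + 288k - 2880)
  k^4 - 2k^3 + 23k^2 + 32k - 624 = (-(1/18)k - 4/9)(-18k^3 + 180k^2 + 288k - 2880) + (119k^2 - 1904)
  -18k^3 + 180k^2 + 288k - 2880 = (-(18/119)k + 180/119)(119k^2 - 1904) + (0)
Last nonzero remainder: 119k^2 - 1904. Dividing through by 119 gives the monic gcd k^2 - 16.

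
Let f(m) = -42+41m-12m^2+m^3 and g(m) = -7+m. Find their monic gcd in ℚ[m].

Repeated division with remainder:
  m^3-12m^2+41m-42 = (m^2-5m+6)(m-7) + (0)
The last nonzero remainder m-7 is already monic.

-7+m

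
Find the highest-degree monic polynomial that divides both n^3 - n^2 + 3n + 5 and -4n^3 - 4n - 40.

Repeated division with remainder:
  n^3 - n^2 + 3n + 5 = (-1/4)(-4n^3 - 4n - 40) + (-n^2 + 2n - 5)
  -4n^3 - 4n - 40 = (4n + 8)(-n^2 + 2n - 5) + (0)
Last nonzero remainder: -n^2 + 2n - 5. Dividing through by -1 gives the monic gcd n^2 - 2n + 5.

n^2 - 2n + 5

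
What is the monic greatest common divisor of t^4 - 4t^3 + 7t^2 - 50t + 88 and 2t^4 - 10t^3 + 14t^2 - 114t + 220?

Apply the Euclidean algorithm:
  t^4 - 4t^3 + 7t^2 - 50t + 88 = (1/2)(2t^4 - 10t^3 + 14t^2 - 114t + 220) + (t^3 + 7t - 22)
  2t^4 - 10t^3 + 14t^2 - 114t + 220 = (2t - 10)(t^3 + 7t - 22) + (0)
The last nonzero remainder t^3 + 7t - 22 is already monic.

t^3 + 7t - 22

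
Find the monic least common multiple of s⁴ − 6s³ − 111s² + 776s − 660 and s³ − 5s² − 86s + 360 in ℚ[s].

Repeated division with remainder:
  s⁴ − 6s³ − 111s² + 776s − 660 = (s − 1)(s³ − 5s² − 86s + 360) + (−30s² + 330s − 300)
  s³ − 5s² − 86s + 360 = (−(1/30)s − 1/5)(−30s² + 330s − 300) + (−30s + 300)
  −30s² + 330s − 300 = (s − 1)(−30s + 300) + (0)
Last nonzero remainder: −30s + 300. Dividing through by −30 gives the monic gcd s − 10.
Then lcm(f, g) = f·g / gcd(f, g); expanding and making the result monic gives the answer.

s⁶ − s⁵ − 177s⁴ + 437s³ + 7216s² − 31236s + 23760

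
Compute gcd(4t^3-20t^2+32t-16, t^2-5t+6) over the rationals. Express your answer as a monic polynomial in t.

t-2

By polynomial division,
  4t^3-20t^2+32t-16 = (4t)(t^2-5t+6) + (8t-16)
  t^2-5t+6 = ((1/8)t-3/8)(8t-16) + (0)
Last nonzero remainder: 8t-16. Dividing through by 8 gives the monic gcd t-2.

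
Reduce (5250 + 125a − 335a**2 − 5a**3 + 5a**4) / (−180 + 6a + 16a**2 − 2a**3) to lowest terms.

(1050 + 235a − 20a**2 − 5a**3)/(−36 − 6a + 2a**2)

By polynomial division,
  5a**4 − 5a**3 − 335a**2 + 125a + 5250 = (−(5/2)a − 35/2)(−2a**3 + 16a**2 + 6a − 180) + (−40a**2 − 220a + 2100)
  −2a**3 + 16a**2 + 6a − 180 = ((1/20)a − 27/40)(−40a**2 − 220a + 2100) + (−(495/2)a + 2475/2)
  −40a**2 − 220a + 2100 = ((16/99)a + 56/33)(−(495/2)a + 2475/2) + (0)
Last nonzero remainder: −(495/2)a + 2475/2. Dividing through by −495/2 gives the monic gcd a − 5.
Cancel a − 5 from numerator and denominator to get the reduced form.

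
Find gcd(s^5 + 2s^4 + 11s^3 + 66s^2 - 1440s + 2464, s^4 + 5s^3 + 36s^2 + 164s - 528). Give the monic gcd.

Euclidean algorithm in ℚ[s]:
  s^5 + 2s^4 + 11s^3 + 66s^2 - 1440s + 2464 = (s - 3)(s^4 + 5s^3 + 36s^2 + 164s - 528) + (-10s^3 + 10s^2 - 420s + 880)
  s^4 + 5s^3 + 36s^2 + 164s - 528 = (-(1/10)s - 3/5)(-10s^3 + 10s^2 - 420s + 880) + (0)
Last nonzero remainder: -10s^3 + 10s^2 - 420s + 880. Dividing through by -10 gives the monic gcd s^3 - s^2 + 42s - 88.

s^3 - s^2 + 42s - 88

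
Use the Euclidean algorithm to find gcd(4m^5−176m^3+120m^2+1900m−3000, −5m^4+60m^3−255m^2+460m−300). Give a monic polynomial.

m^3−10m^2+31m−30

Repeated division with remainder:
  4m^5−176m^3+120m^2+1900m−3000 = (−(4/5)m−48/5)(−5m^4+60m^3−255m^2+460m−300) + (196m^3−1960m^2+6076m−5880)
  −5m^4+60m^3−255m^2+460m−300 = (−(5/196)m+5/98)(196m^3−1960m^2+6076m−5880) + (0)
Last nonzero remainder: 196m^3−1960m^2+6076m−5880. Dividing through by 196 gives the monic gcd m^3−10m^2+31m−30.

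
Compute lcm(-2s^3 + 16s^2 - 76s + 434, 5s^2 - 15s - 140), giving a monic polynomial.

s^4 - 4s^3 + 6s^2 - 65s - 868

By polynomial division,
  -2s^3 + 16s^2 - 76s + 434 = (-(2/5)s + 2)(5s^2 - 15s - 140) + (-102s + 714)
  5s^2 - 15s - 140 = (-(5/102)s - 10/51)(-102s + 714) + (0)
Last nonzero remainder: -102s + 714. Dividing through by -102 gives the monic gcd s - 7.
Then lcm(f, g) = f·g / gcd(f, g); expanding and making the result monic gives the answer.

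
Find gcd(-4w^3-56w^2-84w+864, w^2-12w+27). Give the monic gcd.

w-3

Repeated division with remainder:
  -4w^3-56w^2-84w+864 = (-4w-104)(w^2-12w+27) + (-1224w+3672)
  w^2-12w+27 = (-(1/1224)w+1/136)(-1224w+3672) + (0)
Last nonzero remainder: -1224w+3672. Dividing through by -1224 gives the monic gcd w-3.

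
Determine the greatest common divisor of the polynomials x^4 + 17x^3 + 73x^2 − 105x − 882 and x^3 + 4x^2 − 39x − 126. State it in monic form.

x + 7

Repeated division with remainder:
  x^4 + 17x^3 + 73x^2 − 105x − 882 = (x + 13)(x^3 + 4x^2 − 39x − 126) + (60x^2 + 528x + 756)
  x^3 + 4x^2 − 39x − 126 = ((1/60)x − 2/25)(60x^2 + 528x + 756) + (−(234/25)x − 1638/25)
  60x^2 + 528x + 756 = (−(250/39)x − 150/13)(−(234/25)x − 1638/25) + (0)
Last nonzero remainder: −(234/25)x − 1638/25. Dividing through by −234/25 gives the monic gcd x + 7.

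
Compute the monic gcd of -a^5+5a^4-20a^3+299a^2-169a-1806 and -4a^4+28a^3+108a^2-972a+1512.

By polynomial division,
  -a^5+5a^4-20a^3+299a^2-169a-1806 = ((1/4)a+1/2)(-4a^4+28a^3+108a^2-972a+1512) + (-61a^3+488a^2-61a-2562)
  -4a^4+28a^3+108a^2-972a+1512 = ((4/61)a+4/61)(-61a^3+488a^2-61a-2562) + (80a^2-800a+1680)
  -61a^3+488a^2-61a-2562 = (-(61/80)a-61/40)(80a^2-800a+1680) + (0)
Last nonzero remainder: 80a^2-800a+1680. Dividing through by 80 gives the monic gcd a^2-10a+21.

a^2-10a+21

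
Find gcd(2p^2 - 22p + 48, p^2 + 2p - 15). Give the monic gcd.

p - 3

By polynomial division,
  2p^2 - 22p + 48 = (2)(p^2 + 2p - 15) + (-26p + 78)
  p^2 + 2p - 15 = (-(1/26)p - 5/26)(-26p + 78) + (0)
Last nonzero remainder: -26p + 78. Dividing through by -26 gives the monic gcd p - 3.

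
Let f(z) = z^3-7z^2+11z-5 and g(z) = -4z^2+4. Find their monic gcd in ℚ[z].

Repeated division with remainder:
  z^3-7z^2+11z-5 = (-(1/4)z+7/4)(-4z^2+4) + (12z-12)
  -4z^2+4 = (-(1/3)z-1/3)(12z-12) + (0)
Last nonzero remainder: 12z-12. Dividing through by 12 gives the monic gcd z-1.

z-1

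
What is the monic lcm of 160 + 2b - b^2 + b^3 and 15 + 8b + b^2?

Apply the Euclidean algorithm:
  b^3 - b^2 + 2b + 160 = (b - 9)(b^2 + 8b + 15) + (59b + 295)
  b^2 + 8b + 15 = ((1/59)b + 3/59)(59b + 295) + (0)
Last nonzero remainder: 59b + 295. Dividing through by 59 gives the monic gcd b + 5.
Then lcm(f, g) = f·g / gcd(f, g); expanding and making the result monic gives the answer.

480 + 166b - b^2 + 2b^3 + b^4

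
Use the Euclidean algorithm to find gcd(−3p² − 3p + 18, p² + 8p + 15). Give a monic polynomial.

p + 3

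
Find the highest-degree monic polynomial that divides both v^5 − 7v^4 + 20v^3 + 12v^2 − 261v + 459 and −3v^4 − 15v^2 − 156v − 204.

v^2 − 4v + 17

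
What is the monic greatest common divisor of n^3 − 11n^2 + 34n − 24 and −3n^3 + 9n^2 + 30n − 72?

n − 4

By polynomial division,
  n^3 − 11n^2 + 34n − 24 = (−1/3)(−3n^3 + 9n^2 + 30n − 72) + (−8n^2 + 44n − 48)
  −3n^3 + 9n^2 + 30n − 72 = ((3/8)n + 15/16)(−8n^2 + 44n − 48) + ((27/4)n − 27)
  −8n^2 + 44n − 48 = (−(32/27)n + 16/9)((27/4)n − 27) + (0)
Last nonzero remainder: (27/4)n − 27. Dividing through by 27/4 gives the monic gcd n − 4.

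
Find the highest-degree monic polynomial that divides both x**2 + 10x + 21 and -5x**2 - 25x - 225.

Apply the Euclidean algorithm:
  x**2 + 10x + 21 = (-1/5)(-5x**2 - 25x - 225) + (5x - 24)
  -5x**2 - 25x - 225 = (-x - 49/5)(5x - 24) + (-2301/5)
  5x - 24 = (-(25/2301)x + 40/767)(-2301/5) + (0)
The last nonzero remainder is the constant -2301/5, so the polynomials are coprime and gcd = 1.

1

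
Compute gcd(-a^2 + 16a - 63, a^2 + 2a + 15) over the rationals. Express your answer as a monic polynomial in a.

Repeated division with remainder:
  -a^2 + 16a - 63 = (-1)(a^2 + 2a + 15) + (18a - 48)
  a^2 + 2a + 15 = ((1/18)a + 7/27)(18a - 48) + (247/9)
  18a - 48 = ((162/247)a - 432/247)(247/9) + (0)
The last nonzero remainder is the constant 247/9, so the polynomials are coprime and gcd = 1.

1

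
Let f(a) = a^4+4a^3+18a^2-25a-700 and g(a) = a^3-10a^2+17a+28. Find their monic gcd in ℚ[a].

Apply the Euclidean algorithm:
  a^4+4a^3+18a^2-25a-700 = (a+14)(a^3-10a^2+17a+28) + (141a^2-291a-1092)
  a^3-10a^2+17a+28 = ((1/141)a-373/6627)(141a^2-291a-1092) + ((18480/2209)a-73920/2209)
  141a^2-291a-1092 = ((103823/6160)a+28717/880)((18480/2209)a-73920/2209) + (0)
Last nonzero remainder: (18480/2209)a-73920/2209. Dividing through by 18480/2209 gives the monic gcd a-4.

a-4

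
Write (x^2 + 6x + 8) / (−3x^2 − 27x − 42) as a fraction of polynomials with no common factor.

(−x − 4)/(3x + 21)

Repeated division with remainder:
  x^2 + 6x + 8 = (−1/3)(−3x^2 − 27x − 42) + (−3x − 6)
  −3x^2 − 27x − 42 = (x + 7)(−3x − 6) + (0)
Last nonzero remainder: −3x − 6. Dividing through by −3 gives the monic gcd x + 2.
Cancel x + 2 from numerator and denominator to get the reduced form.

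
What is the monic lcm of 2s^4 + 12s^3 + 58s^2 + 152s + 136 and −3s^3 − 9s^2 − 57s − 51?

s^5 + 7s^4 + 35s^3 + 105s^2 + 144s + 68

Repeated division with remainder:
  2s^4 + 12s^3 + 58s^2 + 152s + 136 = (−(2/3)s − 2)(−3s^3 − 9s^2 − 57s − 51) + (2s^2 + 4s + 34)
  −3s^3 − 9s^2 − 57s − 51 = (−(3/2)s − 3/2)(2s^2 + 4s + 34) + (0)
Last nonzero remainder: 2s^2 + 4s + 34. Dividing through by 2 gives the monic gcd s^2 + 2s + 17.
Then lcm(f, g) = f·g / gcd(f, g); expanding and making the result monic gives the answer.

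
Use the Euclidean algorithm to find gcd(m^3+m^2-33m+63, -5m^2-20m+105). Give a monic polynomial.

m^2+4m-21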